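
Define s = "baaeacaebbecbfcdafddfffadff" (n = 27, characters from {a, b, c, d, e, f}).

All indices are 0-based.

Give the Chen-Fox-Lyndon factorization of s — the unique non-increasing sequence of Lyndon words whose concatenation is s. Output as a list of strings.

["b", "aaeacaebbecbfcdafddfffadff"]

emit factor 1: 'b' (i=0, period=1)
emit factor 2: 'aaeacaebbecbfcdafddfffadff' (i=1, period=26)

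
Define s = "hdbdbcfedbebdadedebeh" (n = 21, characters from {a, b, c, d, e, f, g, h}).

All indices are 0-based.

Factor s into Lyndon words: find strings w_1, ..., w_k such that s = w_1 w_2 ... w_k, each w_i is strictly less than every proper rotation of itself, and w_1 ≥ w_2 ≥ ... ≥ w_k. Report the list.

emit factor 1: 'h' (i=0, period=1)
emit factor 2: 'd' (i=1, period=1)
emit factor 3: 'bd' (i=2, period=2)
emit factor 4: 'bcfedbebd' (i=4, period=9)
emit factor 5: 'adedebeh' (i=13, period=8)

["h", "d", "bd", "bcfedbebd", "adedebeh"]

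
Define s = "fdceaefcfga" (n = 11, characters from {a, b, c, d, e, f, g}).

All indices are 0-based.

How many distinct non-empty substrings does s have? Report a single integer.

61

sorted suffixes:
  #0 SA[0]=10  'a'
  #1 SA[1]=4  'aefcfga'
  #2 SA[2]=2  'ceaefcfga'
  #3 SA[3]=7  'cfga'
  #4 SA[4]=1  'dceaefcfga'
  #5 SA[5]=3  'eaefcfga'
  #6 SA[6]=5  'efcfga'
  #7 SA[7]=6  'fcfga'
  #8 SA[8]=0  'fdceaefcfga'
  #9 SA[9]=8  'fga'
  #10 SA[10]=9  'ga'

SA = [10, 4, 2, 7, 1, 3, 5, 6, 0, 8, 9]
i: (SA[i-1],SA[i]) lcp shared
  1: (10,4) 1 'a'
  2: (4,2) 0 ''
  3: (2,7) 1 'c'
  4: (7,1) 0 ''
  5: (1,3) 0 ''
  6: (3,5) 1 'e'
  7: (5,6) 0 ''
  8: (6,0) 1 'f'
  9: (0,8) 1 'f'
  10: (8,9) 0 ''

n(n+1)/2 = 11·12/2 = 66
Σ LCP = 0 + 1 + 0 + 1 + 0 + 0 + 1 + 0 + 1 + 1 + 0 = 5
distinct = 66 − 5 = 61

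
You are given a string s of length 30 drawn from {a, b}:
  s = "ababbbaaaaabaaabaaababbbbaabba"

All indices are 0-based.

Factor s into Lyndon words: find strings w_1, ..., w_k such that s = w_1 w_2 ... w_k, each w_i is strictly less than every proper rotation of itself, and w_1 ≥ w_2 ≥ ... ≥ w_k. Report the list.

emit factor 1: 'ababbb' (i=0, period=6)
emit factor 2: 'aaaaabaaabaaababbbbaabb' (i=6, period=23)
emit factor 3: 'a' (i=29, period=1)

["ababbb", "aaaaabaaabaaababbbbaabb", "a"]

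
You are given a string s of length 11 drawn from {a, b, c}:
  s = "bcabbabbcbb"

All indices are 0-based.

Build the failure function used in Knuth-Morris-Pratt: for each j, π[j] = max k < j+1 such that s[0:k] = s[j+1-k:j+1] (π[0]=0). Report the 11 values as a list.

π[0] = 0
j=1 s[j]='c': π[1]=0 (border '')
j=2 s[j]='a': π[2]=0 (border '')
j=3 s[j]='b': π[3]=1 (border 'b')
j=4 s[j]='b': k: 1→0; π[4]=1 (border 'b')
j=5 s[j]='a': k: 1→0; π[5]=0 (border '')
j=6 s[j]='b': π[6]=1 (border 'b')
j=7 s[j]='b': k: 1→0; π[7]=1 (border 'b')
j=8 s[j]='c': π[8]=2 (border 'bc')
j=9 s[j]='b': k: 2→0; π[9]=1 (border 'b')
j=10 s[j]='b': k: 1→0; π[10]=1 (border 'b')

[0, 0, 0, 1, 1, 0, 1, 1, 2, 1, 1]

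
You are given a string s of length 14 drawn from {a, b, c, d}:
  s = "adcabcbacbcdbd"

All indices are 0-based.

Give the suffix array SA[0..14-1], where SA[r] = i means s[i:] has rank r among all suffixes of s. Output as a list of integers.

sorted suffixes:
  #0 SA[0]=3  'abcbacbcdbd'
  #1 SA[1]=7  'acbcdbd'
  #2 SA[2]=0  'adcabcbacbcdbd'
  #3 SA[3]=6  'bacbcdbd'
  #4 SA[4]=4  'bcbacbcdbd'
  #5 SA[5]=9  'bcdbd'
  #6 SA[6]=12  'bd'
  #7 SA[7]=2  'cabcbacbcdbd'
  #8 SA[8]=5  'cbacbcdbd'
  #9 SA[9]=8  'cbcdbd'
  #10 SA[10]=10  'cdbd'
  #11 SA[11]=13  'd'
  #12 SA[12]=11  'dbd'
  #13 SA[13]=1  'dcabcbacbcdbd'

[3, 7, 0, 6, 4, 9, 12, 2, 5, 8, 10, 13, 11, 1]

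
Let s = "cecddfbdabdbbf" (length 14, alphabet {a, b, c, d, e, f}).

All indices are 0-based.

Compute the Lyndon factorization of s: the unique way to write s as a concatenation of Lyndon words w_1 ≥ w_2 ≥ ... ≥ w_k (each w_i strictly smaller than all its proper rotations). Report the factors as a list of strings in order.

["ce", "cddf", "bd", "abdbbf"]

emit factor 1: 'ce' (i=0, period=2)
emit factor 2: 'cddf' (i=2, period=4)
emit factor 3: 'bd' (i=6, period=2)
emit factor 4: 'abdbbf' (i=8, period=6)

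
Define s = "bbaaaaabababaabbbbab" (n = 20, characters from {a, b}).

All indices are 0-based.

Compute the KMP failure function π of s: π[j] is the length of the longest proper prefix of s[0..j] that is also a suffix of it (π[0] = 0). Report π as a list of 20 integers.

π[0] = 0
j=1 s[j]='b': π[1]=1 (border 'b')
j=2 s[j]='a': k: 1→0; π[2]=0 (border '')
j=3 s[j]='a': π[3]=0 (border '')
j=4 s[j]='a': π[4]=0 (border '')
j=5 s[j]='a': π[5]=0 (border '')
j=6 s[j]='a': π[6]=0 (border '')
j=7 s[j]='b': π[7]=1 (border 'b')
j=8 s[j]='a': k: 1→0; π[8]=0 (border '')
j=9 s[j]='b': π[9]=1 (border 'b')
j=10 s[j]='a': k: 1→0; π[10]=0 (border '')
j=11 s[j]='b': π[11]=1 (border 'b')
j=12 s[j]='a': k: 1→0; π[12]=0 (border '')
j=13 s[j]='a': π[13]=0 (border '')
j=14 s[j]='b': π[14]=1 (border 'b')
j=15 s[j]='b': π[15]=2 (border 'bb')
j=16 s[j]='b': k: 2→1; π[16]=2 (border 'bb')
j=17 s[j]='b': k: 2→1; π[17]=2 (border 'bb')
j=18 s[j]='a': π[18]=3 (border 'bba')
j=19 s[j]='b': k: 3→0; π[19]=1 (border 'b')

[0, 1, 0, 0, 0, 0, 0, 1, 0, 1, 0, 1, 0, 0, 1, 2, 2, 2, 3, 1]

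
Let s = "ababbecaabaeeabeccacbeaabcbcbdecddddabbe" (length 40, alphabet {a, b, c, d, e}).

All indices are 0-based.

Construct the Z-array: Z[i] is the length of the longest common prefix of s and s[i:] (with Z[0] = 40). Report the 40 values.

[40, 0, 2, 0, 0, 0, 0, 1, 3, 0, 1, 0, 0, 2, 0, 0, 0, 0, 1, 0, 0, 0, 1, 2, 0, 0, 0, 0, 0, 0, 0, 0, 0, 0, 0, 0, 2, 0, 0, 0]

Z[0]=40
i=1: outside box; Z[1]=0
i=2: outside box; Z[2]=2 scan→box=[2,4)
i=3: min(r-i=1, Z[1]=0)=0; Z[3]=0
i=4: outside box; Z[4]=0
i=5: outside box; Z[5]=0
i=6: outside box; Z[6]=0
i=7: outside box; Z[7]=1 scan→box=[7,8)
i=8: outside box; Z[8]=3 scan→box=[8,11)
i=9: min(r-i=2, Z[1]=0)=0; Z[9]=0
i=10: min(r-i=1, Z[2]=2)=1; Z[10]=1
i=11: outside box; Z[11]=0
i=12: outside box; Z[12]=0
i=13: outside box; Z[13]=2 scan→box=[13,15)
i=14: min(r-i=1, Z[1]=0)=0; Z[14]=0
i=15: outside box; Z[15]=0
i=16: outside box; Z[16]=0
i=17: outside box; Z[17]=0
i=18: outside box; Z[18]=1 scan→box=[18,19)
i=19: outside box; Z[19]=0
i=20: outside box; Z[20]=0
i=21: outside box; Z[21]=0
i=22: outside box; Z[22]=1 scan→box=[22,23)
i=23: outside box; Z[23]=2 scan→box=[23,25)
i=24: min(r-i=1, Z[1]=0)=0; Z[24]=0
i=25: outside box; Z[25]=0
i=26: outside box; Z[26]=0
i=27: outside box; Z[27]=0
i=28: outside box; Z[28]=0
i=29: outside box; Z[29]=0
i=30: outside box; Z[30]=0
i=31: outside box; Z[31]=0
i=32: outside box; Z[32]=0
i=33: outside box; Z[33]=0
i=34: outside box; Z[34]=0
i=35: outside box; Z[35]=0
i=36: outside box; Z[36]=2 scan→box=[36,38)
i=37: min(r-i=1, Z[1]=0)=0; Z[37]=0
i=38: outside box; Z[38]=0
i=39: outside box; Z[39]=0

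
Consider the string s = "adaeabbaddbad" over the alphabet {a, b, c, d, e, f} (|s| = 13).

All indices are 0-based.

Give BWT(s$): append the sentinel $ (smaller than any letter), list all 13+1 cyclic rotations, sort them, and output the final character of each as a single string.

rank  rotation        last
    0  $adaeabbaddbad  d
    1  abbaddbad$adae  e
    2  ad$adaeabbaddb  b
    3  adaeabbaddbad$  $
    4  addbad$adaeabb  b
    5  aeabbaddbad$ad  d
    6  bad$adaeabbadd  d
    7  baddbad$adaeab  b
    8  bbaddbad$adaea  a
    9  d$adaeabbaddba  a
   10  daeabbaddbad$a  a
   11  dbad$adaeabbad  d
   12  ddbad$adaeabba  a
   13  eabbaddbad$ada  a

deb$bddbaaadaa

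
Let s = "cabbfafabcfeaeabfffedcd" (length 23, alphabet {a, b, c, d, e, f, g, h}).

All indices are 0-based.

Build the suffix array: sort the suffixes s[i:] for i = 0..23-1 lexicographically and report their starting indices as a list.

[1, 7, 14, 12, 5, 2, 8, 3, 15, 0, 21, 9, 22, 20, 13, 11, 19, 6, 4, 10, 18, 17, 16]

sorted suffixes:
  #0 SA[0]=1  'abbfafabcfeaeabfffedcd'
  #1 SA[1]=7  'abcfeaeabfffedcd'
  #2 SA[2]=14  'abfffedcd'
  #3 SA[3]=12  'aeabfffedcd'
  #4 SA[4]=5  'afabcfeaeabfffedcd'
  #5 SA[5]=2  'bbfafabcfeaeabfffedcd'
  #6 SA[6]=8  'bcfeaeabfffedcd'
  #7 SA[7]=3  'bfafabcfeaeabfffedcd'
  #8 SA[8]=15  'bfffedcd'
  #9 SA[9]=0  'cabbfafabcfeaeabfffedcd'
  #10 SA[10]=21  'cd'
  #11 SA[11]=9  'cfeaeabfffedcd'
  #12 SA[12]=22  'd'
  #13 SA[13]=20  'dcd'
  #14 SA[14]=13  'eabfffedcd'
  #15 SA[15]=11  'eaeabfffedcd'
  #16 SA[16]=19  'edcd'
  #17 SA[17]=6  'fabcfeaeabfffedcd'
  #18 SA[18]=4  'fafabcfeaeabfffedcd'
  #19 SA[19]=10  'feaeabfffedcd'
  #20 SA[20]=18  'fedcd'
  #21 SA[21]=17  'ffedcd'
  #22 SA[22]=16  'fffedcd'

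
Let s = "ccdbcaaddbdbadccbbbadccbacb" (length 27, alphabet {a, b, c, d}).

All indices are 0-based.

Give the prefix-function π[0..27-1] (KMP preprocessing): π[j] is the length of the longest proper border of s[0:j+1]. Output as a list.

[0, 1, 0, 0, 1, 0, 0, 0, 0, 0, 0, 0, 0, 0, 1, 2, 0, 0, 0, 0, 0, 1, 2, 0, 0, 1, 0]

π[0] = 0
j=1 s[j]='c': π[1]=1 (border 'c')
j=2 s[j]='d': k: 1→0; π[2]=0 (border '')
j=3 s[j]='b': π[3]=0 (border '')
j=4 s[j]='c': π[4]=1 (border 'c')
j=5 s[j]='a': k: 1→0; π[5]=0 (border '')
j=6 s[j]='a': π[6]=0 (border '')
j=7 s[j]='d': π[7]=0 (border '')
j=8 s[j]='d': π[8]=0 (border '')
j=9 s[j]='b': π[9]=0 (border '')
j=10 s[j]='d': π[10]=0 (border '')
j=11 s[j]='b': π[11]=0 (border '')
j=12 s[j]='a': π[12]=0 (border '')
j=13 s[j]='d': π[13]=0 (border '')
j=14 s[j]='c': π[14]=1 (border 'c')
j=15 s[j]='c': π[15]=2 (border 'cc')
j=16 s[j]='b': k: 2→1→0; π[16]=0 (border '')
j=17 s[j]='b': π[17]=0 (border '')
j=18 s[j]='b': π[18]=0 (border '')
j=19 s[j]='a': π[19]=0 (border '')
j=20 s[j]='d': π[20]=0 (border '')
j=21 s[j]='c': π[21]=1 (border 'c')
j=22 s[j]='c': π[22]=2 (border 'cc')
j=23 s[j]='b': k: 2→1→0; π[23]=0 (border '')
j=24 s[j]='a': π[24]=0 (border '')
j=25 s[j]='c': π[25]=1 (border 'c')
j=26 s[j]='b': k: 1→0; π[26]=0 (border '')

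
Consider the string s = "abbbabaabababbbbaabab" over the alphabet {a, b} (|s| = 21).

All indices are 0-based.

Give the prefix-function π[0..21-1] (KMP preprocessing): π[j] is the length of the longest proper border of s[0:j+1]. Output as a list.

[0, 0, 0, 0, 1, 2, 1, 1, 2, 1, 2, 1, 2, 3, 4, 0, 1, 1, 2, 1, 2]

π[0] = 0
j=1 s[j]='b': π[1]=0 (border '')
j=2 s[j]='b': π[2]=0 (border '')
j=3 s[j]='b': π[3]=0 (border '')
j=4 s[j]='a': π[4]=1 (border 'a')
j=5 s[j]='b': π[5]=2 (border 'ab')
j=6 s[j]='a': k: 2→0; π[6]=1 (border 'a')
j=7 s[j]='a': k: 1→0; π[7]=1 (border 'a')
j=8 s[j]='b': π[8]=2 (border 'ab')
j=9 s[j]='a': k: 2→0; π[9]=1 (border 'a')
j=10 s[j]='b': π[10]=2 (border 'ab')
j=11 s[j]='a': k: 2→0; π[11]=1 (border 'a')
j=12 s[j]='b': π[12]=2 (border 'ab')
j=13 s[j]='b': π[13]=3 (border 'abb')
j=14 s[j]='b': π[14]=4 (border 'abbb')
j=15 s[j]='b': k: 4→0; π[15]=0 (border '')
j=16 s[j]='a': π[16]=1 (border 'a')
j=17 s[j]='a': k: 1→0; π[17]=1 (border 'a')
j=18 s[j]='b': π[18]=2 (border 'ab')
j=19 s[j]='a': k: 2→0; π[19]=1 (border 'a')
j=20 s[j]='b': π[20]=2 (border 'ab')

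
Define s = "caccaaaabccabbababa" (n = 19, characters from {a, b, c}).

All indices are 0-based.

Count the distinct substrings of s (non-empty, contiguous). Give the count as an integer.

159

sorted suffixes:
  #0 SA[0]=18  'a'
  #1 SA[1]=4  'aaaabccabbababa'
  #2 SA[2]=5  'aaabccabbababa'
  #3 SA[3]=6  'aabccabbababa'
  #4 SA[4]=16  'aba'
  #5 SA[5]=14  'ababa'
  #6 SA[6]=11  'abbababa'
  #7 SA[7]=7  'abccabbababa'
  #8 SA[8]=1  'accaaaabccabbababa'
  #9 SA[9]=17  'ba'
  #10 SA[10]=15  'baba'
  #11 SA[11]=13  'bababa'
  #12 SA[12]=12  'bbababa'
  #13 SA[13]=8  'bccabbababa'
  #14 SA[14]=3  'caaaabccabbababa'
  #15 SA[15]=10  'cabbababa'
  #16 SA[16]=0  'caccaaaabccabbababa'
  #17 SA[17]=2  'ccaaaabccabbababa'
  #18 SA[18]=9  'ccabbababa'

SA = [18, 4, 5, 6, 16, 14, 11, 7, 1, 17, 15, 13, 12, 8, 3, 10, 0, 2, 9]
i: (SA[i-1],SA[i]) lcp shared
  1: (18,4) 1 'a'
  2: (4,5) 3 'aaa'
  3: (5,6) 2 'aa'
  4: (6,16) 1 'a'
  5: (16,14) 3 'aba'
  6: (14,11) 2 'ab'
  7: (11,7) 2 'ab'
  8: (7,1) 1 'a'
  9: (1,17) 0 ''
  10: (17,15) 2 'ba'
  11: (15,13) 4 'baba'
  12: (13,12) 1 'b'
  13: (12,8) 1 'b'
  14: (8,3) 0 ''
  15: (3,10) 2 'ca'
  16: (10,0) 2 'ca'
  17: (0,2) 1 'c'
  18: (2,9) 3 'cca'

n(n+1)/2 = 19·20/2 = 190
Σ LCP = 0 + 1 + 3 + 2 + 1 + 3 + 2 + 2 + 1 + 0 + 2 + 4 + 1 + 1 + 0 + 2 + 2 + 1 + 3 = 31
distinct = 190 − 31 = 159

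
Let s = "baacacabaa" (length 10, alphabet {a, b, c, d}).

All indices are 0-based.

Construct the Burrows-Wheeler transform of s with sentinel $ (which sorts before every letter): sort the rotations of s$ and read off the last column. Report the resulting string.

rank  rotation     last
    0  $baacacabaa  a
    1  a$baacacaba  a
    2  aa$baacacab  b
    3  aacacabaa$b  b
    4  abaa$baacac  c
    5  acabaa$baac  c
    6  acacabaa$ba  a
    7  baa$baacaca  a
    8  baacacabaa$  $
    9  cabaa$baaca  a
   10  cacabaa$baa  a

aabbccaa$aa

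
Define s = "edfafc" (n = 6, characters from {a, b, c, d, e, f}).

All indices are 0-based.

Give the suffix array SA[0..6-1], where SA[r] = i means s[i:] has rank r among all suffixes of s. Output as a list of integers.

rank | idx | suffix
   0 |   3 | afc
   1 |   5 | c
   2 |   1 | dfafc
   3 |   0 | edfafc
   4 |   2 | fafc
   5 |   4 | fc

[3, 5, 1, 0, 2, 4]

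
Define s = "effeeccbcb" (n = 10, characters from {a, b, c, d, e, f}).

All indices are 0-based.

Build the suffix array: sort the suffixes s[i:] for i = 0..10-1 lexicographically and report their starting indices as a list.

rank | idx | suffix
   0 |   9 | b
   1 |   7 | bcb
   2 |   8 | cb
   3 |   6 | cbcb
   4 |   5 | ccbcb
   5 |   4 | eccbcb
   6 |   3 | eeccbcb
   7 |   0 | effeeccbcb
   8 |   2 | feeccbcb
   9 |   1 | ffeeccbcb

[9, 7, 8, 6, 5, 4, 3, 0, 2, 1]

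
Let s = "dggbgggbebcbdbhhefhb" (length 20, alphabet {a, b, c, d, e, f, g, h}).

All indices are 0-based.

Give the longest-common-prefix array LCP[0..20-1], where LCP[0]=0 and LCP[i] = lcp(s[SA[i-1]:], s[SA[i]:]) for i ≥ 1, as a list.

[0, 1, 1, 1, 1, 1, 0, 0, 1, 0, 1, 0, 0, 2, 1, 3, 2, 0, 1, 1]

rank | idx | suffix
   0 |  19 | b
   1 |   9 | bcbdbhhefhb
   2 |  11 | bdbhhefhb
   3 |   7 | bebcbdbhhefhb
   4 |   3 | bgggbebcbdbhhefhb
   5 |  13 | bhhefhb
   6 |  10 | cbdbhhefhb
   7 |  12 | dbhhefhb
   8 |   0 | dggbgggbebcbdbhhefhb
   9 |   8 | ebcbdbhhefhb
  10 |  16 | efhb
  11 |  17 | fhb
  12 |   6 | gbebcbdbhhefhb
  13 |   2 | gbgggbebcbdbhhefhb
  14 |   5 | ggbebcbdbhhefhb
  15 |   1 | ggbgggbebcbdbhhefhb
  16 |   4 | gggbebcbdbhhefhb
  17 |  18 | hb
  18 |  15 | hefhb
  19 |  14 | hhefhb

SA = [19, 9, 11, 7, 3, 13, 10, 12, 0, 8, 16, 17, 6, 2, 5, 1, 4, 18, 15, 14]
i: (SA[i-1],SA[i]) lcp shared
  1: (19,9) 1 'b'
  2: (9,11) 1 'b'
  3: (11,7) 1 'b'
  4: (7,3) 1 'b'
  5: (3,13) 1 'b'
  6: (13,10) 0 ''
  7: (10,12) 0 ''
  8: (12,0) 1 'd'
  9: (0,8) 0 ''
  10: (8,16) 1 'e'
  11: (16,17) 0 ''
  12: (17,6) 0 ''
  13: (6,2) 2 'gb'
  14: (2,5) 1 'g'
  15: (5,1) 3 'ggb'
  16: (1,4) 2 'gg'
  17: (4,18) 0 ''
  18: (18,15) 1 'h'
  19: (15,14) 1 'h'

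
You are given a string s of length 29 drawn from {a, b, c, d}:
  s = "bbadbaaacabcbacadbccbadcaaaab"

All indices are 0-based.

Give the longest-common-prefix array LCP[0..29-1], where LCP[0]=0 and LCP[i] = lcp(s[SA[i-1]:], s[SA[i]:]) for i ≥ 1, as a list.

[0, 3, 3, 2, 2, 1, 2, 1, 3, 1, 3, 2, 0, 1, 2, 2, 3, 1, 1, 2, 0, 2, 2, 1, 3, 1, 0, 2, 1]

rank→(start, suffix):
  0 → (24, 'aaaab')
  1 → (25, 'aaab')
  2 → (5, 'aaacabcbacadbccbadcaaaab')
  3 → (26, 'aab')
  4 → (6, 'aacabcbacadbccbadcaaaab')
  5 → (27, 'ab')
  6 → (9, 'abcbacadbccbadcaaaab')
  7 → (7, 'acabcbacadbccbadcaaaab')
  8 → (13, 'acadbccbadcaaaab')
  9 → (2, 'adbaaacabcbacadbccbadcaaaab')
  10 → (15, 'adbccbadcaaaab')
  11 → (21, 'adcaaaab')
  12 → (28, 'b')
  13 → (4, 'baaacabcbacadbccbadcaaaab')
  14 → (12, 'bacadbccbadcaaaab')
  15 → (1, 'badbaaacabcbacadbccbadcaaaab')
  16 → (20, 'badcaaaab')
  17 → (0, 'bbadbaaacabcbacadbccbadcaaaab')
  18 → (10, 'bcbacadbccbadcaaaab')
  19 → (17, 'bccbadcaaaab')
  20 → (23, 'caaaab')
  21 → (8, 'cabcbacadbccbadcaaaab')
  22 → (14, 'cadbccbadcaaaab')
  23 → (11, 'cbacadbccbadcaaaab')
  24 → (19, 'cbadcaaaab')
  25 → (18, 'ccbadcaaaab')
  26 → (3, 'dbaaacabcbacadbccbadcaaaab')
  27 → (16, 'dbccbadcaaaab')
  28 → (22, 'dcaaaab')

SA = [24, 25, 5, 26, 6, 27, 9, 7, 13, 2, 15, 21, 28, 4, 12, 1, 20, 0, 10, 17, 23, 8, 14, 11, 19, 18, 3, 16, 22]
[i] adj suffixes → lcp
  [1] 24/25 → 3 ('aaa')
  [2] 25/5 → 3 ('aaa')
  [3] 5/26 → 2 ('aa')
  [4] 26/6 → 2 ('aa')
  [5] 6/27 → 1 ('a')
  [6] 27/9 → 2 ('ab')
  [7] 9/7 → 1 ('a')
  [8] 7/13 → 3 ('aca')
  [9] 13/2 → 1 ('a')
  [10] 2/15 → 3 ('adb')
  [11] 15/21 → 2 ('ad')
  [12] 21/28 → 0 ('')
  [13] 28/4 → 1 ('b')
  [14] 4/12 → 2 ('ba')
  [15] 12/1 → 2 ('ba')
  [16] 1/20 → 3 ('bad')
  [17] 20/0 → 1 ('b')
  [18] 0/10 → 1 ('b')
  [19] 10/17 → 2 ('bc')
  [20] 17/23 → 0 ('')
  [21] 23/8 → 2 ('ca')
  [22] 8/14 → 2 ('ca')
  [23] 14/11 → 1 ('c')
  [24] 11/19 → 3 ('cba')
  [25] 19/18 → 1 ('c')
  [26] 18/3 → 0 ('')
  [27] 3/16 → 2 ('db')
  [28] 16/22 → 1 ('d')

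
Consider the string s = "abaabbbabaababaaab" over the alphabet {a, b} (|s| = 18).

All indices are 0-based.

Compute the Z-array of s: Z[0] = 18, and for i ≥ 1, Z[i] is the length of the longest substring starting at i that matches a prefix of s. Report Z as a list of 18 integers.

Z[0]=18
i=1: outside box; Z[1]=0
i=2: outside box; Z[2]=1 extend→box=[2,3)
i=3: outside box; Z[3]=2 extend→box=[3,5)
i=4: min(r-i=1, Z[1]=0)=0; Z[4]=0
i=5: outside box; Z[5]=0
i=6: outside box; Z[6]=0
i=7: outside box; Z[7]=5 extend→box=[7,12)
i=8: min(r-i=4, Z[1]=0)=0; Z[8]=0
i=9: min(r-i=3, Z[2]=1)=1; Z[9]=1
i=10: min(r-i=2, Z[3]=2)=2; Z[10]=3 extend→box=[10,13)
i=11: min(r-i=2, Z[1]=0)=0; Z[11]=0
i=12: min(r-i=1, Z[2]=1)=1; Z[12]=4 extend→box=[12,16)
i=13: min(r-i=3, Z[1]=0)=0; Z[13]=0
i=14: min(r-i=2, Z[2]=1)=1; Z[14]=1
i=15: min(r-i=1, Z[3]=2)=1; Z[15]=1
i=16: outside box; Z[16]=2 extend→box=[16,18)
i=17: min(r-i=1, Z[1]=0)=0; Z[17]=0

[18, 0, 1, 2, 0, 0, 0, 5, 0, 1, 3, 0, 4, 0, 1, 1, 2, 0]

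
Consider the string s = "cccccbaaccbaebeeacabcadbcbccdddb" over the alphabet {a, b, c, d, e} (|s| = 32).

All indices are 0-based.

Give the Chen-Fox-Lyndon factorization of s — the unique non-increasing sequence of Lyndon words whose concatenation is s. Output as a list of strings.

["c", "c", "c", "c", "c", "b", "aaccbaebeeacabcadbcbccdddb"]

emit factor 1: 'c' (i=0, period=1)
emit factor 2: 'c' (i=1, period=1)
emit factor 3: 'c' (i=2, period=1)
emit factor 4: 'c' (i=3, period=1)
emit factor 5: 'c' (i=4, period=1)
emit factor 6: 'b' (i=5, period=1)
emit factor 7: 'aaccbaebeeacabcadbcbccdddb' (i=6, period=26)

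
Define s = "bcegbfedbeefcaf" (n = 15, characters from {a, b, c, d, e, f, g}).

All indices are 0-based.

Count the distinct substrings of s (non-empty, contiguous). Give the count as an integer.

rank | idx | suffix
   0 |  13 | af
   1 |   0 | bcegbfedbeefcaf
   2 |   8 | beefcaf
   3 |   4 | bfedbeefcaf
   4 |  12 | caf
   5 |   1 | cegbfedbeefcaf
   6 |   7 | dbeefcaf
   7 |   6 | edbeefcaf
   8 |   9 | eefcaf
   9 |  10 | efcaf
  10 |   2 | egbfedbeefcaf
  11 |  14 | f
  12 |  11 | fcaf
  13 |   5 | fedbeefcaf
  14 |   3 | gbfedbeefcaf

SA = [13, 0, 8, 4, 12, 1, 7, 6, 9, 10, 2, 14, 11, 5, 3]
[i] adj suffixes → lcp
  [1] 13/0 → 0 ('')
  [2] 0/8 → 1 ('b')
  [3] 8/4 → 1 ('b')
  [4] 4/12 → 0 ('')
  [5] 12/1 → 1 ('c')
  [6] 1/7 → 0 ('')
  [7] 7/6 → 0 ('')
  [8] 6/9 → 1 ('e')
  [9] 9/10 → 1 ('e')
  [10] 10/2 → 1 ('e')
  [11] 2/14 → 0 ('')
  [12] 14/11 → 1 ('f')
  [13] 11/5 → 1 ('f')
  [14] 5/3 → 0 ('')

n(n+1)/2 = 15·16/2 = 120
Σ LCP = 0 + 0 + 1 + 1 + 0 + 1 + 0 + 0 + 1 + 1 + 1 + 0 + 1 + 1 + 0 = 8
distinct = 120 − 8 = 112

112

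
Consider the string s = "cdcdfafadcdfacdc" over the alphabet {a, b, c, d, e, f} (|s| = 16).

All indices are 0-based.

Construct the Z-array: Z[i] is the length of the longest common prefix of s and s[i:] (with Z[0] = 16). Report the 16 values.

Z[0]=16
i=1: i≥r, start 0; Z[1]=0
i=2: i≥r, start 0; Z[2]=2 grow→box=[2,4)
i=3: min(r-i=1, Z[1]=0)=0; Z[3]=0
i=4: i≥r, start 0; Z[4]=0
i=5: i≥r, start 0; Z[5]=0
i=6: i≥r, start 0; Z[6]=0
i=7: i≥r, start 0; Z[7]=0
i=8: i≥r, start 0; Z[8]=0
i=9: i≥r, start 0; Z[9]=2 grow→box=[9,11)
i=10: min(r-i=1, Z[1]=0)=0; Z[10]=0
i=11: i≥r, start 0; Z[11]=0
i=12: i≥r, start 0; Z[12]=0
i=13: i≥r, start 0; Z[13]=3 grow→box=[13,16)
i=14: min(r-i=2, Z[1]=0)=0; Z[14]=0
i=15: min(r-i=1, Z[2]=2)=1; Z[15]=1

[16, 0, 2, 0, 0, 0, 0, 0, 0, 2, 0, 0, 0, 3, 0, 1]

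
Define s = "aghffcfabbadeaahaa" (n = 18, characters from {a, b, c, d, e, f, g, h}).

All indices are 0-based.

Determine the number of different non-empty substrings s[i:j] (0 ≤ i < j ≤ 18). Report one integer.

160

sorted suffixes:
  #0 SA[0]=17  'a'
  #1 SA[1]=16  'aa'
  #2 SA[2]=13  'aahaa'
  #3 SA[3]=7  'abbadeaahaa'
  #4 SA[4]=10  'adeaahaa'
  #5 SA[5]=0  'aghffcfabbadeaahaa'
  #6 SA[6]=14  'ahaa'
  #7 SA[7]=9  'badeaahaa'
  #8 SA[8]=8  'bbadeaahaa'
  #9 SA[9]=5  'cfabbadeaahaa'
  #10 SA[10]=11  'deaahaa'
  #11 SA[11]=12  'eaahaa'
  #12 SA[12]=6  'fabbadeaahaa'
  #13 SA[13]=4  'fcfabbadeaahaa'
  #14 SA[14]=3  'ffcfabbadeaahaa'
  #15 SA[15]=1  'ghffcfabbadeaahaa'
  #16 SA[16]=15  'haa'
  #17 SA[17]=2  'hffcfabbadeaahaa'

SA = [17, 16, 13, 7, 10, 0, 14, 9, 8, 5, 11, 12, 6, 4, 3, 1, 15, 2]
rank  pair      lcp
   1  s[17:],s[16:]  1  'a'
   2  s[16:],s[13:]  2  'aa'
   3  s[13:],s[7:]  1  'a'
   4  s[7:],s[10:]  1  'a'
   5  s[10:],s[0:]  1  'a'
   6  s[0:],s[14:]  1  'a'
   7  s[14:],s[9:]  0  ''
   8  s[9:],s[8:]  1  'b'
   9  s[8:],s[5:]  0  ''
  10  s[5:],s[11:]  0  ''
  11  s[11:],s[12:]  0  ''
  12  s[12:],s[6:]  0  ''
  13  s[6:],s[4:]  1  'f'
  14  s[4:],s[3:]  1  'f'
  15  s[3:],s[1:]  0  ''
  16  s[1:],s[15:]  0  ''
  17  s[15:],s[2:]  1  'h'

n(n+1)/2 = 18·19/2 = 171
Σ LCP = 0 + 1 + 2 + 1 + 1 + 1 + 1 + 0 + 1 + 0 + 0 + 0 + 0 + 1 + 1 + 0 + 0 + 1 = 11
distinct = 171 − 11 = 160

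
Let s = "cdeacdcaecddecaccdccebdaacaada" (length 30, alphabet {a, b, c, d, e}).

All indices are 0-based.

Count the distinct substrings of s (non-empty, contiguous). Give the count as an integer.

rank→(start, suffix):
  0 → (29, 'a')
  1 → (23, 'aacaada')
  2 → (26, 'aada')
  3 → (24, 'acaada')
  4 → (14, 'accdccebdaacaada')
  5 → (3, 'acdcaecddecaccdccebdaacaada')
  6 → (27, 'ada')
  7 → (7, 'aecddecaccdccebdaacaada')
  8 → (21, 'bdaacaada')
  9 → (25, 'caada')
  10 → (13, 'caccdccebdaacaada')
  11 → (6, 'caecddecaccdccebdaacaada')
  12 → (15, 'ccdccebdaacaada')
  13 → (18, 'ccebdaacaada')
  14 → (4, 'cdcaecddecaccdccebdaacaada')
  15 → (16, 'cdccebdaacaada')
  16 → (9, 'cddecaccdccebdaacaada')
  17 → (0, 'cdeacdcaecddecaccdccebdaacaada')
  18 → (19, 'cebdaacaada')
  19 → (28, 'da')
  20 → (22, 'daacaada')
  21 → (5, 'dcaecddecaccdccebdaacaada')
  22 → (17, 'dccebdaacaada')
  23 → (10, 'ddecaccdccebdaacaada')
  24 → (1, 'deacdcaecddecaccdccebdaacaada')
  25 → (11, 'decaccdccebdaacaada')
  26 → (2, 'eacdcaecddecaccdccebdaacaada')
  27 → (20, 'ebdaacaada')
  28 → (12, 'ecaccdccebdaacaada')
  29 → (8, 'ecddecaccdccebdaacaada')

SA = [29, 23, 26, 24, 14, 3, 27, 7, 21, 25, 13, 6, 15, 18, 4, 16, 9, 0, 19, 28, 22, 5, 17, 10, 1, 11, 2, 20, 12, 8]
i: (SA[i-1],SA[i]) lcp shared
  1: (29,23) 1 'a'
  2: (23,26) 2 'aa'
  3: (26,24) 1 'a'
  4: (24,14) 2 'ac'
  5: (14,3) 2 'ac'
  6: (3,27) 1 'a'
  7: (27,7) 1 'a'
  8: (7,21) 0 ''
  9: (21,25) 0 ''
  10: (25,13) 2 'ca'
  11: (13,6) 2 'ca'
  12: (6,15) 1 'c'
  13: (15,18) 2 'cc'
  14: (18,4) 1 'c'
  15: (4,16) 3 'cdc'
  16: (16,9) 2 'cd'
  17: (9,0) 2 'cd'
  18: (0,19) 1 'c'
  19: (19,28) 0 ''
  20: (28,22) 2 'da'
  21: (22,5) 1 'd'
  22: (5,17) 2 'dc'
  23: (17,10) 1 'd'
  24: (10,1) 1 'd'
  25: (1,11) 2 'de'
  26: (11,2) 0 ''
  27: (2,20) 1 'e'
  28: (20,12) 1 'e'
  29: (12,8) 2 'ec'

n(n+1)/2 = 30·31/2 = 465
Σ LCP = 0 + 1 + 2 + 1 + 2 + 2 + 1 + 1 + 0 + 0 + 2 + 2 + 1 + 2 + 1 + 3 + 2 + 2 + 1 + 0 + 2 + 1 + 2 + 1 + 1 + 2 + 0 + 1 + 1 + 2 = 39
distinct = 465 − 39 = 426

426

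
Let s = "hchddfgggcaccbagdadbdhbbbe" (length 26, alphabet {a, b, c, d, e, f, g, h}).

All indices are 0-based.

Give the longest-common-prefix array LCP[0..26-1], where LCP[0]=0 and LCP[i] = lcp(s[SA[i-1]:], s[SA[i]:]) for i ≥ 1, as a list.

sorted suffixes:
  #0 SA[0]=10  'accbagdadbdhbbbe'
  #1 SA[1]=17  'adbdhbbbe'
  #2 SA[2]=14  'agdadbdhbbbe'
  #3 SA[3]=13  'bagdadbdhbbbe'
  #4 SA[4]=22  'bbbe'
  #5 SA[5]=23  'bbe'
  #6 SA[6]=19  'bdhbbbe'
  #7 SA[7]=24  'be'
  #8 SA[8]=9  'caccbagdadbdhbbbe'
  #9 SA[9]=12  'cbagdadbdhbbbe'
  #10 SA[10]=11  'ccbagdadbdhbbbe'
  #11 SA[11]=1  'chddfgggcaccbagdadbdhbbbe'
  #12 SA[12]=16  'dadbdhbbbe'
  #13 SA[13]=18  'dbdhbbbe'
  #14 SA[14]=3  'ddfgggcaccbagdadbdhbbbe'
  #15 SA[15]=4  'dfgggcaccbagdadbdhbbbe'
  #16 SA[16]=20  'dhbbbe'
  #17 SA[17]=25  'e'
  #18 SA[18]=5  'fgggcaccbagdadbdhbbbe'
  #19 SA[19]=8  'gcaccbagdadbdhbbbe'
  #20 SA[20]=15  'gdadbdhbbbe'
  #21 SA[21]=7  'ggcaccbagdadbdhbbbe'
  #22 SA[22]=6  'gggcaccbagdadbdhbbbe'
  #23 SA[23]=21  'hbbbe'
  #24 SA[24]=0  'hchddfgggcaccbagdadbdhbbbe'
  #25 SA[25]=2  'hddfgggcaccbagdadbdhbbbe'

SA = [10, 17, 14, 13, 22, 23, 19, 24, 9, 12, 11, 1, 16, 18, 3, 4, 20, 25, 5, 8, 15, 7, 6, 21, 0, 2]
[i] adj suffixes → lcp
  [1] 10/17 → 1 ('a')
  [2] 17/14 → 1 ('a')
  [3] 14/13 → 0 ('')
  [4] 13/22 → 1 ('b')
  [5] 22/23 → 2 ('bb')
  [6] 23/19 → 1 ('b')
  [7] 19/24 → 1 ('b')
  [8] 24/9 → 0 ('')
  [9] 9/12 → 1 ('c')
  [10] 12/11 → 1 ('c')
  [11] 11/1 → 1 ('c')
  [12] 1/16 → 0 ('')
  [13] 16/18 → 1 ('d')
  [14] 18/3 → 1 ('d')
  [15] 3/4 → 1 ('d')
  [16] 4/20 → 1 ('d')
  [17] 20/25 → 0 ('')
  [18] 25/5 → 0 ('')
  [19] 5/8 → 0 ('')
  [20] 8/15 → 1 ('g')
  [21] 15/7 → 1 ('g')
  [22] 7/6 → 2 ('gg')
  [23] 6/21 → 0 ('')
  [24] 21/0 → 1 ('h')
  [25] 0/2 → 1 ('h')

[0, 1, 1, 0, 1, 2, 1, 1, 0, 1, 1, 1, 0, 1, 1, 1, 1, 0, 0, 0, 1, 1, 2, 0, 1, 1]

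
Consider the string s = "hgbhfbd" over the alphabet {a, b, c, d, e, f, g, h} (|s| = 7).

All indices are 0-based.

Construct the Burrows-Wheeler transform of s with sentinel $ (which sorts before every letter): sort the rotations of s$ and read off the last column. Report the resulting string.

dfgbhhb$

rank  rotation  last
    0  $hgbhfbd  d
    1  bd$hgbhf  f
    2  bhfbd$hg  g
    3  d$hgbhfb  b
    4  fbd$hgbh  h
    5  gbhfbd$h  h
    6  hfbd$hgb  b
    7  hgbhfbd$  $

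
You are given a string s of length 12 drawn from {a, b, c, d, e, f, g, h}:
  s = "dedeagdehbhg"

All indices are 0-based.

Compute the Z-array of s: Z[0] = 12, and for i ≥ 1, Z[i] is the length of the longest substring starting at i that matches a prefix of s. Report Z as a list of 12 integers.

[12, 0, 2, 0, 0, 0, 2, 0, 0, 0, 0, 0]

Z[0]=12
i=1: outside box; Z[1]=0
i=2: outside box; Z[2]=2 grow→box=[2,4)
i=3: min(r-i=1, Z[1]=0)=0; Z[3]=0
i=4: outside box; Z[4]=0
i=5: outside box; Z[5]=0
i=6: outside box; Z[6]=2 grow→box=[6,8)
i=7: min(r-i=1, Z[1]=0)=0; Z[7]=0
i=8: outside box; Z[8]=0
i=9: outside box; Z[9]=0
i=10: outside box; Z[10]=0
i=11: outside box; Z[11]=0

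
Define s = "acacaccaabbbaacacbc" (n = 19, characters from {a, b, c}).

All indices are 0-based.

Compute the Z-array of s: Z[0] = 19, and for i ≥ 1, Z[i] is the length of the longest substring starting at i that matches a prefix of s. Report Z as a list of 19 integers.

[19, 0, 4, 0, 2, 0, 0, 1, 1, 0, 0, 0, 1, 4, 0, 2, 0, 0, 0]

Z[0]=19
i=1: i≥r, start 0; Z[1]=0
i=2: i≥r, start 0; Z[2]=4 grow→box=[2,6)
i=3: min(r-i=3, Z[1]=0)=0; Z[3]=0
i=4: min(r-i=2, Z[2]=4)=2; Z[4]=2
i=5: min(r-i=1, Z[3]=0)=0; Z[5]=0
i=6: i≥r, start 0; Z[6]=0
i=7: i≥r, start 0; Z[7]=1 grow→box=[7,8)
i=8: i≥r, start 0; Z[8]=1 grow→box=[8,9)
i=9: i≥r, start 0; Z[9]=0
i=10: i≥r, start 0; Z[10]=0
i=11: i≥r, start 0; Z[11]=0
i=12: i≥r, start 0; Z[12]=1 grow→box=[12,13)
i=13: i≥r, start 0; Z[13]=4 grow→box=[13,17)
i=14: min(r-i=3, Z[1]=0)=0; Z[14]=0
i=15: min(r-i=2, Z[2]=4)=2; Z[15]=2
i=16: min(r-i=1, Z[3]=0)=0; Z[16]=0
i=17: i≥r, start 0; Z[17]=0
i=18: i≥r, start 0; Z[18]=0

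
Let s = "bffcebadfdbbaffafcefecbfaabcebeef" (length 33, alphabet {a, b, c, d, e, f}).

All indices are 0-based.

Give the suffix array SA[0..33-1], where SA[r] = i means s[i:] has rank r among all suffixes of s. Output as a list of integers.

rank→(start, suffix):
  0 → (24, 'aabcebeef')
  1 → (25, 'abcebeef')
  2 → (6, 'adfdbbaffafcefecbfaabcebeef')
  3 → (15, 'afcefecbfaabcebeef')
  4 → (12, 'affafcefecbfaabcebeef')
  5 → (5, 'badfdbbaffafcefecbfaabcebeef')
  6 → (11, 'baffafcefecbfaabcebeef')
  7 → (10, 'bbaffafcefecbfaabcebeef')
  8 → (26, 'bcebeef')
  9 → (29, 'beef')
  10 → (22, 'bfaabcebeef')
  11 → (0, 'bffcebadfdbbaffafcefecbfaabcebeef')
  12 → (21, 'cbfaabcebeef')
  13 → (3, 'cebadfdbbaffafcefecbfaabcebeef')
  14 → (27, 'cebeef')
  15 → (17, 'cefecbfaabcebeef')
  16 → (9, 'dbbaffafcefecbfaabcebeef')
  17 → (7, 'dfdbbaffafcefecbfaabcebeef')
  18 → (4, 'ebadfdbbaffafcefecbfaabcebeef')
  19 → (28, 'ebeef')
  20 → (20, 'ecbfaabcebeef')
  21 → (30, 'eef')
  22 → (31, 'ef')
  23 → (18, 'efecbfaabcebeef')
  24 → (32, 'f')
  25 → (23, 'faabcebeef')
  26 → (14, 'fafcefecbfaabcebeef')
  27 → (2, 'fcebadfdbbaffafcefecbfaabcebeef')
  28 → (16, 'fcefecbfaabcebeef')
  29 → (8, 'fdbbaffafcefecbfaabcebeef')
  30 → (19, 'fecbfaabcebeef')
  31 → (13, 'ffafcefecbfaabcebeef')
  32 → (1, 'ffcebadfdbbaffafcefecbfaabcebeef')

[24, 25, 6, 15, 12, 5, 11, 10, 26, 29, 22, 0, 21, 3, 27, 17, 9, 7, 4, 28, 20, 30, 31, 18, 32, 23, 14, 2, 16, 8, 19, 13, 1]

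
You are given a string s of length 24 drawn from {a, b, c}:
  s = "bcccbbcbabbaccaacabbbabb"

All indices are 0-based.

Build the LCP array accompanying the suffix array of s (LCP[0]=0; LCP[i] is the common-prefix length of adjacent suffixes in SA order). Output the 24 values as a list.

[0, 1, 3, 3, 1, 2, 0, 1, 4, 2, 1, 2, 3, 2, 2, 1, 2, 0, 2, 1, 2, 1, 2, 2]

rank | idx | suffix
   0 |  14 | aacabbbabb
   1 |  21 | abb
   2 |   8 | abbaccaacabbbabb
   3 |  17 | abbbabb
   4 |  15 | acabbbabb
   5 |  11 | accaacabbbabb
   6 |  23 | b
   7 |  20 | babb
   8 |   7 | babbaccaacabbbabb
   9 |  10 | baccaacabbbabb
  10 |  22 | bb
  11 |  19 | bbabb
  12 |   9 | bbaccaacabbbabb
  13 |  18 | bbbabb
  14 |   4 | bbcbabbaccaacabbbabb
  15 |   5 | bcbabbaccaacabbbabb
  16 |   0 | bcccbbcbabbaccaacabbbabb
  17 |  13 | caacabbbabb
  18 |  16 | cabbbabb
  19 |   6 | cbabbaccaacabbbabb
  20 |   3 | cbbcbabbaccaacabbbabb
  21 |  12 | ccaacabbbabb
  22 |   2 | ccbbcbabbaccaacabbbabb
  23 |   1 | cccbbcbabbaccaacabbbabb

SA = [14, 21, 8, 17, 15, 11, 23, 20, 7, 10, 22, 19, 9, 18, 4, 5, 0, 13, 16, 6, 3, 12, 2, 1]
rank  pair      lcp
   1  s[14:],s[21:]  1  'a'
   2  s[21:],s[8:]  3  'abb'
   3  s[8:],s[17:]  3  'abb'
   4  s[17:],s[15:]  1  'a'
   5  s[15:],s[11:]  2  'ac'
   6  s[11:],s[23:]  0  ''
   7  s[23:],s[20:]  1  'b'
   8  s[20:],s[7:]  4  'babb'
   9  s[7:],s[10:]  2  'ba'
  10  s[10:],s[22:]  1  'b'
  11  s[22:],s[19:]  2  'bb'
  12  s[19:],s[9:]  3  'bba'
  13  s[9:],s[18:]  2  'bb'
  14  s[18:],s[4:]  2  'bb'
  15  s[4:],s[5:]  1  'b'
  16  s[5:],s[0:]  2  'bc'
  17  s[0:],s[13:]  0  ''
  18  s[13:],s[16:]  2  'ca'
  19  s[16:],s[6:]  1  'c'
  20  s[6:],s[3:]  2  'cb'
  21  s[3:],s[12:]  1  'c'
  22  s[12:],s[2:]  2  'cc'
  23  s[2:],s[1:]  2  'cc'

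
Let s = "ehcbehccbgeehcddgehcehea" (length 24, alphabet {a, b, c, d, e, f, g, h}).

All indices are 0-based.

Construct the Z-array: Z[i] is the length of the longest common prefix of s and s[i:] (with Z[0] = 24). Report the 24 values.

Z[0]=24
i=1: fresh scan; Z[1]=0
i=2: fresh scan; Z[2]=0
i=3: fresh scan; Z[3]=0
i=4: fresh scan; Z[4]=3 grow→box=[4,7)
i=5: min(r-i=2, Z[1]=0)=0; Z[5]=0
i=6: min(r-i=1, Z[2]=0)=0; Z[6]=0
i=7: fresh scan; Z[7]=0
i=8: fresh scan; Z[8]=0
i=9: fresh scan; Z[9]=0
i=10: fresh scan; Z[10]=1 grow→box=[10,11)
i=11: fresh scan; Z[11]=3 grow→box=[11,14)
i=12: min(r-i=2, Z[1]=0)=0; Z[12]=0
i=13: min(r-i=1, Z[2]=0)=0; Z[13]=0
i=14: fresh scan; Z[14]=0
i=15: fresh scan; Z[15]=0
i=16: fresh scan; Z[16]=0
i=17: fresh scan; Z[17]=3 grow→box=[17,20)
i=18: min(r-i=2, Z[1]=0)=0; Z[18]=0
i=19: min(r-i=1, Z[2]=0)=0; Z[19]=0
i=20: fresh scan; Z[20]=2 grow→box=[20,22)
i=21: min(r-i=1, Z[1]=0)=0; Z[21]=0
i=22: fresh scan; Z[22]=1 grow→box=[22,23)
i=23: fresh scan; Z[23]=0

[24, 0, 0, 0, 3, 0, 0, 0, 0, 0, 1, 3, 0, 0, 0, 0, 0, 3, 0, 0, 2, 0, 1, 0]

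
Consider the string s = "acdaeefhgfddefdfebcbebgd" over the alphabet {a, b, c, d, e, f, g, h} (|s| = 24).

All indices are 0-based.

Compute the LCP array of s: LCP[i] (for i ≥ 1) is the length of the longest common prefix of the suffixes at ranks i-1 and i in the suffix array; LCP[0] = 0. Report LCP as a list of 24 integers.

[0, 1, 0, 1, 1, 0, 1, 0, 1, 1, 1, 1, 0, 2, 1, 1, 2, 0, 2, 1, 1, 0, 1, 0]

rank→(start, suffix):
  0 → (0, 'acdaeefhgfddefdfebcbebgd')
  1 → (3, 'aeefhgfddefdfebcbebgd')
  2 → (17, 'bcbebgd')
  3 → (19, 'bebgd')
  4 → (21, 'bgd')
  5 → (18, 'cbebgd')
  6 → (1, 'cdaeefhgfddefdfebcbebgd')
  7 → (23, 'd')
  8 → (2, 'daeefhgfddefdfebcbebgd')
  9 → (10, 'ddefdfebcbebgd')
  10 → (11, 'defdfebcbebgd')
  11 → (14, 'dfebcbebgd')
  12 → (16, 'ebcbebgd')
  13 → (20, 'ebgd')
  14 → (4, 'eefhgfddefdfebcbebgd')
  15 → (12, 'efdfebcbebgd')
  16 → (5, 'efhgfddefdfebcbebgd')
  17 → (9, 'fddefdfebcbebgd')
  18 → (13, 'fdfebcbebgd')
  19 → (15, 'febcbebgd')
  20 → (6, 'fhgfddefdfebcbebgd')
  21 → (22, 'gd')
  22 → (8, 'gfddefdfebcbebgd')
  23 → (7, 'hgfddefdfebcbebgd')

SA = [0, 3, 17, 19, 21, 18, 1, 23, 2, 10, 11, 14, 16, 20, 4, 12, 5, 9, 13, 15, 6, 22, 8, 7]
rank  pair      lcp
   1  s[0:],s[3:]  1  'a'
   2  s[3:],s[17:]  0  ''
   3  s[17:],s[19:]  1  'b'
   4  s[19:],s[21:]  1  'b'
   5  s[21:],s[18:]  0  ''
   6  s[18:],s[1:]  1  'c'
   7  s[1:],s[23:]  0  ''
   8  s[23:],s[2:]  1  'd'
   9  s[2:],s[10:]  1  'd'
  10  s[10:],s[11:]  1  'd'
  11  s[11:],s[14:]  1  'd'
  12  s[14:],s[16:]  0  ''
  13  s[16:],s[20:]  2  'eb'
  14  s[20:],s[4:]  1  'e'
  15  s[4:],s[12:]  1  'e'
  16  s[12:],s[5:]  2  'ef'
  17  s[5:],s[9:]  0  ''
  18  s[9:],s[13:]  2  'fd'
  19  s[13:],s[15:]  1  'f'
  20  s[15:],s[6:]  1  'f'
  21  s[6:],s[22:]  0  ''
  22  s[22:],s[8:]  1  'g'
  23  s[8:],s[7:]  0  ''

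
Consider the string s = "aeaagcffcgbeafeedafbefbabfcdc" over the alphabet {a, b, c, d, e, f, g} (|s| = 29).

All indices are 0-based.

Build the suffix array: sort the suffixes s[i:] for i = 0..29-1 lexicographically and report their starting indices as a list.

rank | idx | suffix
   0 |   2 | aagcffcgbeafeedafbefbabfcdc
   1 |  23 | abfcdc
   2 |   0 | aeaagcffcgbeafeedafbefbabfcdc
   3 |  17 | afbefbabfcdc
   4 |  12 | afeedafbefbabfcdc
   5 |   3 | agcffcgbeafeedafbefbabfcdc
   6 |  22 | babfcdc
   7 |  10 | beafeedafbefbabfcdc
   8 |  19 | befbabfcdc
   9 |  24 | bfcdc
  10 |  28 | c
  11 |  26 | cdc
  12 |   5 | cffcgbeafeedafbefbabfcdc
  13 |   8 | cgbeafeedafbefbabfcdc
  14 |  16 | dafbefbabfcdc
  15 |  27 | dc
  16 |   1 | eaagcffcgbeafeedafbefbabfcdc
  17 |  11 | eafeedafbefbabfcdc
  18 |  15 | edafbefbabfcdc
  19 |  14 | eedafbefbabfcdc
  20 |  20 | efbabfcdc
  21 |  21 | fbabfcdc
  22 |  18 | fbefbabfcdc
  23 |  25 | fcdc
  24 |   7 | fcgbeafeedafbefbabfcdc
  25 |  13 | feedafbefbabfcdc
  26 |   6 | ffcgbeafeedafbefbabfcdc
  27 |   9 | gbeafeedafbefbabfcdc
  28 |   4 | gcffcgbeafeedafbefbabfcdc

[2, 23, 0, 17, 12, 3, 22, 10, 19, 24, 28, 26, 5, 8, 16, 27, 1, 11, 15, 14, 20, 21, 18, 25, 7, 13, 6, 9, 4]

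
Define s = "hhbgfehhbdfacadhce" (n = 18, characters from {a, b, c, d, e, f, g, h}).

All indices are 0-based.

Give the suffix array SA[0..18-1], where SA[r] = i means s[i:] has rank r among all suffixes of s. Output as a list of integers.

[11, 13, 8, 2, 12, 16, 9, 14, 17, 5, 10, 4, 3, 7, 1, 15, 6, 0]

sorted suffixes:
  #0 SA[0]=11  'acadhce'
  #1 SA[1]=13  'adhce'
  #2 SA[2]=8  'bdfacadhce'
  #3 SA[3]=2  'bgfehhbdfacadhce'
  #4 SA[4]=12  'cadhce'
  #5 SA[5]=16  'ce'
  #6 SA[6]=9  'dfacadhce'
  #7 SA[7]=14  'dhce'
  #8 SA[8]=17  'e'
  #9 SA[9]=5  'ehhbdfacadhce'
  #10 SA[10]=10  'facadhce'
  #11 SA[11]=4  'fehhbdfacadhce'
  #12 SA[12]=3  'gfehhbdfacadhce'
  #13 SA[13]=7  'hbdfacadhce'
  #14 SA[14]=1  'hbgfehhbdfacadhce'
  #15 SA[15]=15  'hce'
  #16 SA[16]=6  'hhbdfacadhce'
  #17 SA[17]=0  'hhbgfehhbdfacadhce'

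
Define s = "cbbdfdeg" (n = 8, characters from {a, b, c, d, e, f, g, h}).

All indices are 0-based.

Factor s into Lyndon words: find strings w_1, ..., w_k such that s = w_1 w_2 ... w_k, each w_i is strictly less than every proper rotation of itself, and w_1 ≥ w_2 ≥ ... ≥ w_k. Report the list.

emit factor 1: 'c' (i=0, period=1)
emit factor 2: 'bbdfdeg' (i=1, period=7)

["c", "bbdfdeg"]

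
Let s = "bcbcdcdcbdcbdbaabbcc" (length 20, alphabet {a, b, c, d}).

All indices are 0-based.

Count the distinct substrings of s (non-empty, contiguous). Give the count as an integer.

rank→(start, suffix):
  0 → (14, 'aabbcc')
  1 → (15, 'abbcc')
  2 → (13, 'baabbcc')
  3 → (16, 'bbcc')
  4 → (0, 'bcbcdcdcbdcbdbaabbcc')
  5 → (17, 'bcc')
  6 → (2, 'bcdcdcbdcbdbaabbcc')
  7 → (11, 'bdbaabbcc')
  8 → (8, 'bdcbdbaabbcc')
  9 → (19, 'c')
  10 → (1, 'cbcdcdcbdcbdbaabbcc')
  11 → (10, 'cbdbaabbcc')
  12 → (7, 'cbdcbdbaabbcc')
  13 → (18, 'cc')
  14 → (5, 'cdcbdcbdbaabbcc')
  15 → (3, 'cdcdcbdcbdbaabbcc')
  16 → (12, 'dbaabbcc')
  17 → (9, 'dcbdbaabbcc')
  18 → (6, 'dcbdcbdbaabbcc')
  19 → (4, 'dcdcbdcbdbaabbcc')

SA = [14, 15, 13, 16, 0, 17, 2, 11, 8, 19, 1, 10, 7, 18, 5, 3, 12, 9, 6, 4]
i: (SA[i-1],SA[i]) lcp shared
  1: (14,15) 1 'a'
  2: (15,13) 0 ''
  3: (13,16) 1 'b'
  4: (16,0) 1 'b'
  5: (0,17) 2 'bc'
  6: (17,2) 2 'bc'
  7: (2,11) 1 'b'
  8: (11,8) 2 'bd'
  9: (8,19) 0 ''
  10: (19,1) 1 'c'
  11: (1,10) 2 'cb'
  12: (10,7) 3 'cbd'
  13: (7,18) 1 'c'
  14: (18,5) 1 'c'
  15: (5,3) 3 'cdc'
  16: (3,12) 0 ''
  17: (12,9) 1 'd'
  18: (9,6) 4 'dcbd'
  19: (6,4) 2 'dc'

n(n+1)/2 = 20·21/2 = 210
Σ LCP = 0 + 1 + 0 + 1 + 1 + 2 + 2 + 1 + 2 + 0 + 1 + 2 + 3 + 1 + 1 + 3 + 0 + 1 + 4 + 2 = 28
distinct = 210 − 28 = 182

182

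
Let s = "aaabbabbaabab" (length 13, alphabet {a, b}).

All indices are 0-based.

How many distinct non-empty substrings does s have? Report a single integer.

67

rank | idx | suffix
   0 |   0 | aaabbabbaabab
   1 |   8 | aabab
   2 |   1 | aabbabbaabab
   3 |  11 | ab
   4 |   9 | abab
   5 |   5 | abbaabab
   6 |   2 | abbabbaabab
   7 |  12 | b
   8 |   7 | baabab
   9 |  10 | bab
  10 |   4 | babbaabab
  11 |   6 | bbaabab
  12 |   3 | bbabbaabab

SA = [0, 8, 1, 11, 9, 5, 2, 12, 7, 10, 4, 6, 3]
rank  pair      lcp
   1  s[0:],s[8:]  2  'aa'
   2  s[8:],s[1:]  3  'aab'
   3  s[1:],s[11:]  1  'a'
   4  s[11:],s[9:]  2  'ab'
   5  s[9:],s[5:]  2  'ab'
   6  s[5:],s[2:]  4  'abba'
   7  s[2:],s[12:]  0  ''
   8  s[12:],s[7:]  1  'b'
   9  s[7:],s[10:]  2  'ba'
  10  s[10:],s[4:]  3  'bab'
  11  s[4:],s[6:]  1  'b'
  12  s[6:],s[3:]  3  'bba'

n(n+1)/2 = 13·14/2 = 91
Σ LCP = 0 + 2 + 3 + 1 + 2 + 2 + 4 + 0 + 1 + 2 + 3 + 1 + 3 = 24
distinct = 91 − 24 = 67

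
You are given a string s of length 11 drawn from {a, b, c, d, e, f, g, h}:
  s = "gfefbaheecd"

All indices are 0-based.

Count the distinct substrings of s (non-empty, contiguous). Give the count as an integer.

63

rank→(start, suffix):
  0 → (5, 'aheecd')
  1 → (4, 'baheecd')
  2 → (9, 'cd')
  3 → (10, 'd')
  4 → (8, 'ecd')
  5 → (7, 'eecd')
  6 → (2, 'efbaheecd')
  7 → (3, 'fbaheecd')
  8 → (1, 'fefbaheecd')
  9 → (0, 'gfefbaheecd')
  10 → (6, 'heecd')

SA = [5, 4, 9, 10, 8, 7, 2, 3, 1, 0, 6]
rank  pair      lcp
   1  s[5:],s[4:]  0  ''
   2  s[4:],s[9:]  0  ''
   3  s[9:],s[10:]  0  ''
   4  s[10:],s[8:]  0  ''
   5  s[8:],s[7:]  1  'e'
   6  s[7:],s[2:]  1  'e'
   7  s[2:],s[3:]  0  ''
   8  s[3:],s[1:]  1  'f'
   9  s[1:],s[0:]  0  ''
  10  s[0:],s[6:]  0  ''

n(n+1)/2 = 11·12/2 = 66
Σ LCP = 0 + 0 + 0 + 0 + 0 + 1 + 1 + 0 + 1 + 0 + 0 = 3
distinct = 66 − 3 = 63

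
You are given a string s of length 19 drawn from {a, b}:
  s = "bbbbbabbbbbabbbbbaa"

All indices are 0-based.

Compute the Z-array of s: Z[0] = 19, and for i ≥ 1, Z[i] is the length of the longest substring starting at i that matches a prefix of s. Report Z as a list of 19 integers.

Z[0]=19
i=1: i≥r, start 0; Z[1]=4 extend→box=[1,5)
i=2: min(r-i=3, Z[1]=4)=3; Z[2]=3
i=3: min(r-i=2, Z[2]=3)=2; Z[3]=2
i=4: min(r-i=1, Z[3]=2)=1; Z[4]=1
i=5: i≥r, start 0; Z[5]=0
i=6: i≥r, start 0; Z[6]=12 extend→box=[6,18)
i=7: min(r-i=11, Z[1]=4)=4; Z[7]=4
i=8: min(r-i=10, Z[2]=3)=3; Z[8]=3
i=9: min(r-i=9, Z[3]=2)=2; Z[9]=2
i=10: min(r-i=8, Z[4]=1)=1; Z[10]=1
i=11: min(r-i=7, Z[5]=0)=0; Z[11]=0
i=12: min(r-i=6, Z[6]=12)=6; Z[12]=6
i=13: min(r-i=5, Z[7]=4)=4; Z[13]=4
i=14: min(r-i=4, Z[8]=3)=3; Z[14]=3
i=15: min(r-i=3, Z[9]=2)=2; Z[15]=2
i=16: min(r-i=2, Z[10]=1)=1; Z[16]=1
i=17: min(r-i=1, Z[11]=0)=0; Z[17]=0
i=18: i≥r, start 0; Z[18]=0

[19, 4, 3, 2, 1, 0, 12, 4, 3, 2, 1, 0, 6, 4, 3, 2, 1, 0, 0]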